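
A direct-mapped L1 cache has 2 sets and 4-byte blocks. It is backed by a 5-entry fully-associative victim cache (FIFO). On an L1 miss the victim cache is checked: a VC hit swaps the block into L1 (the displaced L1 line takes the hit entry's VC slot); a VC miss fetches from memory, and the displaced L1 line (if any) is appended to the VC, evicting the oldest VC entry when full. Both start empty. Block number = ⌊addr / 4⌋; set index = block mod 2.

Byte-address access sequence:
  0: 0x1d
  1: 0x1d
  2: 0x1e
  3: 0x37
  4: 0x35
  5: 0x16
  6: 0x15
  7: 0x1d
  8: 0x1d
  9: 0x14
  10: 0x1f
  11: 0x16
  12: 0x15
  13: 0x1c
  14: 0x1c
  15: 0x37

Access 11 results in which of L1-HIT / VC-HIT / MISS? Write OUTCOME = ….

0: 0x1d (blk 7, set 1) → MISS  vc=[]
1: 0x1d (blk 7, set 1) → L1-HIT  vc=[]
2: 0x1e (blk 7, set 1) → L1-HIT  vc=[]
3: 0x37 (blk 13, set 1) → MISS  vc=[7]
4: 0x35 (blk 13, set 1) → L1-HIT  vc=[7]
5: 0x16 (blk 5, set 1) → MISS  vc=[7, 13]
6: 0x15 (blk 5, set 1) → L1-HIT  vc=[7, 13]
7: 0x1d (blk 7, set 1) → VC-HIT  vc=[5, 13]
8: 0x1d (blk 7, set 1) → L1-HIT  vc=[5, 13]
9: 0x14 (blk 5, set 1) → VC-HIT  vc=[7, 13]
10: 0x1f (blk 7, set 1) → VC-HIT  vc=[5, 13]
11: 0x16 (blk 5, set 1) → VC-HIT  vc=[7, 13]
12: 0x15 (blk 5, set 1) → L1-HIT  vc=[7, 13]
13: 0x1c (blk 7, set 1) → VC-HIT  vc=[5, 13]
14: 0x1c (blk 7, set 1) → L1-HIT  vc=[5, 13]
15: 0x37 (blk 13, set 1) → VC-HIT  vc=[5, 7]

OUTCOME = VC-HIT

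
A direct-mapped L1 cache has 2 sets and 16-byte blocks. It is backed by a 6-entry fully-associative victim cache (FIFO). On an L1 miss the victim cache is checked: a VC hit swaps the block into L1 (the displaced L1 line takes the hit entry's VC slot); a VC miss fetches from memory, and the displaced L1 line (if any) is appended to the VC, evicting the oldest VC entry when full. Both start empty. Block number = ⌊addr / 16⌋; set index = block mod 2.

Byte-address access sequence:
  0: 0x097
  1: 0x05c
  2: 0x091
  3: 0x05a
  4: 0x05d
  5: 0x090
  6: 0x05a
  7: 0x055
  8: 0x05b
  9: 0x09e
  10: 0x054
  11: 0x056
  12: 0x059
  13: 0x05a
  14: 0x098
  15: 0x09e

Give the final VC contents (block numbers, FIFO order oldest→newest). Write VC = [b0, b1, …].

VC = [5]

0: 0x97 (blk 9, set 1) → MISS  vc=[]
1: 0x5c (blk 5, set 1) → MISS  vc=[9]
2: 0x91 (blk 9, set 1) → VC-HIT  vc=[5]
3: 0x5a (blk 5, set 1) → VC-HIT  vc=[9]
4: 0x5d (blk 5, set 1) → L1-HIT  vc=[9]
5: 0x90 (blk 9, set 1) → VC-HIT  vc=[5]
6: 0x5a (blk 5, set 1) → VC-HIT  vc=[9]
7: 0x55 (blk 5, set 1) → L1-HIT  vc=[9]
8: 0x5b (blk 5, set 1) → L1-HIT  vc=[9]
9: 0x9e (blk 9, set 1) → VC-HIT  vc=[5]
10: 0x54 (blk 5, set 1) → VC-HIT  vc=[9]
11: 0x56 (blk 5, set 1) → L1-HIT  vc=[9]
12: 0x59 (blk 5, set 1) → L1-HIT  vc=[9]
13: 0x5a (blk 5, set 1) → L1-HIT  vc=[9]
14: 0x98 (blk 9, set 1) → VC-HIT  vc=[5]
15: 0x9e (blk 9, set 1) → L1-HIT  vc=[5]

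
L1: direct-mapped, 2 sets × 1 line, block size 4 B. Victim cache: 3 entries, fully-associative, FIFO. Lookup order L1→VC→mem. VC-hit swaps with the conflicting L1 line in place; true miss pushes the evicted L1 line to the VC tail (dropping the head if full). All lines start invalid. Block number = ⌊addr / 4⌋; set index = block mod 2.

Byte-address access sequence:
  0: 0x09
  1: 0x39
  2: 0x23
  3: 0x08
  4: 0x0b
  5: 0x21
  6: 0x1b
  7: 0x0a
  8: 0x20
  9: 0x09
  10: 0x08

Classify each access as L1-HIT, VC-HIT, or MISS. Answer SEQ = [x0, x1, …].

#0 0x9→b2/s0 MISS; vc=[]
#1 0x39→b14/s0 MISS; vc=[2]
#2 0x23→b8/s0 MISS; vc=[2,14]
#3 0x8→b2/s0 VC-HIT; vc=[8,14]
#4 0xb→b2/s0 L1-HIT; vc=[8,14]
#5 0x21→b8/s0 VC-HIT; vc=[2,14]
#6 0x1b→b6/s0 MISS; vc=[2,14,8]
#7 0xa→b2/s0 VC-HIT; vc=[6,14,8]
#8 0x20→b8/s0 VC-HIT; vc=[6,14,2]
#9 0x9→b2/s0 VC-HIT; vc=[6,14,8]
#10 0x8→b2/s0 L1-HIT; vc=[6,14,8]

SEQ = [MISS, MISS, MISS, VC-HIT, L1-HIT, VC-HIT, MISS, VC-HIT, VC-HIT, VC-HIT, L1-HIT]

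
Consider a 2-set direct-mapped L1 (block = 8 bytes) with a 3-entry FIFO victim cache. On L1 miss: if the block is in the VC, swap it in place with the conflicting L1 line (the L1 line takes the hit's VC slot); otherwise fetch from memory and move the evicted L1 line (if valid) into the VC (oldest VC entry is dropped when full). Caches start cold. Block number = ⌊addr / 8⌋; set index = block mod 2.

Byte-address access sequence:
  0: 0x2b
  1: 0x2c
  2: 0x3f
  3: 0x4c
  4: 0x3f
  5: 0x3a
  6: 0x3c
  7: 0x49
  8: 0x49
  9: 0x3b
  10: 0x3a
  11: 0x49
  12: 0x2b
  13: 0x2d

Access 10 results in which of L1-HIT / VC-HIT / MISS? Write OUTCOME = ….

#0 0x2b→b5/s1 MISS; vc=[]
#1 0x2c→b5/s1 L1-HIT; vc=[]
#2 0x3f→b7/s1 MISS; vc=[5]
#3 0x4c→b9/s1 MISS; vc=[5,7]
#4 0x3f→b7/s1 VC-HIT; vc=[5,9]
#5 0x3a→b7/s1 L1-HIT; vc=[5,9]
#6 0x3c→b7/s1 L1-HIT; vc=[5,9]
#7 0x49→b9/s1 VC-HIT; vc=[5,7]
#8 0x49→b9/s1 L1-HIT; vc=[5,7]
#9 0x3b→b7/s1 VC-HIT; vc=[5,9]
#10 0x3a→b7/s1 L1-HIT; vc=[5,9]
#11 0x49→b9/s1 VC-HIT; vc=[5,7]
#12 0x2b→b5/s1 VC-HIT; vc=[9,7]
#13 0x2d→b5/s1 L1-HIT; vc=[9,7]

OUTCOME = L1-HIT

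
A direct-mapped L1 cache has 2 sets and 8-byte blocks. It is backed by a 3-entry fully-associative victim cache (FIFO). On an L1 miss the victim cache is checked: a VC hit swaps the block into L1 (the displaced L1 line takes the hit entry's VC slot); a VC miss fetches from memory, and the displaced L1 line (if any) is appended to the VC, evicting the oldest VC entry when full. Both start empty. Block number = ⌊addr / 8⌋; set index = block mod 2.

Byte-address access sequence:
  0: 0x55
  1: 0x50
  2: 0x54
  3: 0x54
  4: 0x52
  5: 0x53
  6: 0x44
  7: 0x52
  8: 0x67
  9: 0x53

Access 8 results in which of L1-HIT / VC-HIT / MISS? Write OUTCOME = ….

OUTCOME = MISS

  [0] addr=0x55 blk=10 s=0: MISS | VC []
  [1] addr=0x50 blk=10 s=0: L1-HIT | VC []
  [2] addr=0x54 blk=10 s=0: L1-HIT | VC []
  [3] addr=0x54 blk=10 s=0: L1-HIT | VC []
  [4] addr=0x52 blk=10 s=0: L1-HIT | VC []
  [5] addr=0x53 blk=10 s=0: L1-HIT | VC []
  [6] addr=0x44 blk=8 s=0: MISS | VC [10]
  [7] addr=0x52 blk=10 s=0: VC-HIT | VC [8]
  [8] addr=0x67 blk=12 s=0: MISS | VC [8, 10]
  [9] addr=0x53 blk=10 s=0: VC-HIT | VC [8, 12]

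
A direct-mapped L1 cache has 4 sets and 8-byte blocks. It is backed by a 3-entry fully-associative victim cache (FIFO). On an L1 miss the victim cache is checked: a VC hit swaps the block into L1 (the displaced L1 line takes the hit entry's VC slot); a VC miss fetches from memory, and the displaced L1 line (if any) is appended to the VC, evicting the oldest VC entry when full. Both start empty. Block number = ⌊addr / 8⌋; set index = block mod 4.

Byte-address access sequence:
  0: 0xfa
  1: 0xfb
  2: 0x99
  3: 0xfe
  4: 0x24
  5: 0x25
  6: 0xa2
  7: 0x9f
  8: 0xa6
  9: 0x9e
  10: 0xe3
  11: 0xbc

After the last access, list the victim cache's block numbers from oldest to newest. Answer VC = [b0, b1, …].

VC = [4, 20, 19]

0: 0xfa (blk 31, set 3) → MISS  vc=[]
1: 0xfb (blk 31, set 3) → L1-HIT  vc=[]
2: 0x99 (blk 19, set 3) → MISS  vc=[31]
3: 0xfe (blk 31, set 3) → VC-HIT  vc=[19]
4: 0x24 (blk 4, set 0) → MISS  vc=[19]
5: 0x25 (blk 4, set 0) → L1-HIT  vc=[19]
6: 0xa2 (blk 20, set 0) → MISS  vc=[19, 4]
7: 0x9f (blk 19, set 3) → VC-HIT  vc=[31, 4]
8: 0xa6 (blk 20, set 0) → L1-HIT  vc=[31, 4]
9: 0x9e (blk 19, set 3) → L1-HIT  vc=[31, 4]
10: 0xe3 (blk 28, set 0) → MISS  vc=[31, 4, 20]
11: 0xbc (blk 23, set 3) → MISS  vc=[4, 20, 19]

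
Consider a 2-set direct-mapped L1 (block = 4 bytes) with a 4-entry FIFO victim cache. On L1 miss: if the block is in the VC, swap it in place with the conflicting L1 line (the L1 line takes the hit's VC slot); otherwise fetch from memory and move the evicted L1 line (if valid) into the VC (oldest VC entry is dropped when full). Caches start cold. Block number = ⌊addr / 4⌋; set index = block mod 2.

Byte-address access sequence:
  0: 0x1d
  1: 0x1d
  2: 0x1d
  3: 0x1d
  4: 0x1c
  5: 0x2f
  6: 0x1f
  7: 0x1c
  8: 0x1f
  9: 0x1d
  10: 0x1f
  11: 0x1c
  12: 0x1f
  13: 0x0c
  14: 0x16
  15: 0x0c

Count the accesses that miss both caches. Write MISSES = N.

MISSES = 4

0: 0x1d (blk 7, set 1) → MISS  vc=[]
1: 0x1d (blk 7, set 1) → L1-HIT  vc=[]
2: 0x1d (blk 7, set 1) → L1-HIT  vc=[]
3: 0x1d (blk 7, set 1) → L1-HIT  vc=[]
4: 0x1c (blk 7, set 1) → L1-HIT  vc=[]
5: 0x2f (blk 11, set 1) → MISS  vc=[7]
6: 0x1f (blk 7, set 1) → VC-HIT  vc=[11]
7: 0x1c (blk 7, set 1) → L1-HIT  vc=[11]
8: 0x1f (blk 7, set 1) → L1-HIT  vc=[11]
9: 0x1d (blk 7, set 1) → L1-HIT  vc=[11]
10: 0x1f (blk 7, set 1) → L1-HIT  vc=[11]
11: 0x1c (blk 7, set 1) → L1-HIT  vc=[11]
12: 0x1f (blk 7, set 1) → L1-HIT  vc=[11]
13: 0xc (blk 3, set 1) → MISS  vc=[11, 7]
14: 0x16 (blk 5, set 1) → MISS  vc=[11, 7, 3]
15: 0xc (blk 3, set 1) → VC-HIT  vc=[11, 7, 5]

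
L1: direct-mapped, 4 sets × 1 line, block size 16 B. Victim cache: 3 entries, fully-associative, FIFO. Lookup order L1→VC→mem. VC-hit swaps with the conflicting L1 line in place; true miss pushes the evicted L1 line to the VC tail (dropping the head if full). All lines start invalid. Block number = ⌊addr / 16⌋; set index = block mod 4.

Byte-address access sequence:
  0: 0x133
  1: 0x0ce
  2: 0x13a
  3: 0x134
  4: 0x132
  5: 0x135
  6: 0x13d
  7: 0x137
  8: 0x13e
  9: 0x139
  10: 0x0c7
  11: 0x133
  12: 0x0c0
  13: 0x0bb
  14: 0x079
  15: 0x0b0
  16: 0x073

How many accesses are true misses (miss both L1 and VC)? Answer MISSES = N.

MISSES = 4

#0 0x133→b19/s3 MISS; vc=[]
#1 0xce→b12/s0 MISS; vc=[]
#2 0x13a→b19/s3 L1-HIT; vc=[]
#3 0x134→b19/s3 L1-HIT; vc=[]
#4 0x132→b19/s3 L1-HIT; vc=[]
#5 0x135→b19/s3 L1-HIT; vc=[]
#6 0x13d→b19/s3 L1-HIT; vc=[]
#7 0x137→b19/s3 L1-HIT; vc=[]
#8 0x13e→b19/s3 L1-HIT; vc=[]
#9 0x139→b19/s3 L1-HIT; vc=[]
#10 0xc7→b12/s0 L1-HIT; vc=[]
#11 0x133→b19/s3 L1-HIT; vc=[]
#12 0xc0→b12/s0 L1-HIT; vc=[]
#13 0xbb→b11/s3 MISS; vc=[19]
#14 0x79→b7/s3 MISS; vc=[19,11]
#15 0xb0→b11/s3 VC-HIT; vc=[19,7]
#16 0x73→b7/s3 VC-HIT; vc=[19,11]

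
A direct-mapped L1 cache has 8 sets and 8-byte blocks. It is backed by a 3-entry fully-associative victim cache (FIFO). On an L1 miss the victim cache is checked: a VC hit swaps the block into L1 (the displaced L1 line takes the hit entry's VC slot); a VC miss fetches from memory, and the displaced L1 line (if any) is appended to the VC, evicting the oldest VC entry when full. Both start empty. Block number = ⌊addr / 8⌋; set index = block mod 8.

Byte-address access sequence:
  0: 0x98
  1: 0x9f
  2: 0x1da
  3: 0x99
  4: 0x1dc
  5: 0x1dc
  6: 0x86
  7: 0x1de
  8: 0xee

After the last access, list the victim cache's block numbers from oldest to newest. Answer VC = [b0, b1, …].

VC = [19]

#0 0x98→b19/s3 MISS; vc=[]
#1 0x9f→b19/s3 L1-HIT; vc=[]
#2 0x1da→b59/s3 MISS; vc=[19]
#3 0x99→b19/s3 VC-HIT; vc=[59]
#4 0x1dc→b59/s3 VC-HIT; vc=[19]
#5 0x1dc→b59/s3 L1-HIT; vc=[19]
#6 0x86→b16/s0 MISS; vc=[19]
#7 0x1de→b59/s3 L1-HIT; vc=[19]
#8 0xee→b29/s5 MISS; vc=[19]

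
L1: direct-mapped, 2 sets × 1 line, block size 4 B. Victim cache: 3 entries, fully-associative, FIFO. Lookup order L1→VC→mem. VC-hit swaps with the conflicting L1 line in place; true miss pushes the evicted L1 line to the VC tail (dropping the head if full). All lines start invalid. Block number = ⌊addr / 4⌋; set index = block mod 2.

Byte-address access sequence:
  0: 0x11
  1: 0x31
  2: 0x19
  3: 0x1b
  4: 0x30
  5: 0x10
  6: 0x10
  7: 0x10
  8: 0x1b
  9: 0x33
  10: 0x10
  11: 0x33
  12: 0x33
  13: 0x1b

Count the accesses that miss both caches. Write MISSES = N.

MISSES = 3

0: 0x11 (blk 4, set 0) → MISS  vc=[]
1: 0x31 (blk 12, set 0) → MISS  vc=[4]
2: 0x19 (blk 6, set 0) → MISS  vc=[4, 12]
3: 0x1b (blk 6, set 0) → L1-HIT  vc=[4, 12]
4: 0x30 (blk 12, set 0) → VC-HIT  vc=[4, 6]
5: 0x10 (blk 4, set 0) → VC-HIT  vc=[12, 6]
6: 0x10 (blk 4, set 0) → L1-HIT  vc=[12, 6]
7: 0x10 (blk 4, set 0) → L1-HIT  vc=[12, 6]
8: 0x1b (blk 6, set 0) → VC-HIT  vc=[12, 4]
9: 0x33 (blk 12, set 0) → VC-HIT  vc=[6, 4]
10: 0x10 (blk 4, set 0) → VC-HIT  vc=[6, 12]
11: 0x33 (blk 12, set 0) → VC-HIT  vc=[6, 4]
12: 0x33 (blk 12, set 0) → L1-HIT  vc=[6, 4]
13: 0x1b (blk 6, set 0) → VC-HIT  vc=[12, 4]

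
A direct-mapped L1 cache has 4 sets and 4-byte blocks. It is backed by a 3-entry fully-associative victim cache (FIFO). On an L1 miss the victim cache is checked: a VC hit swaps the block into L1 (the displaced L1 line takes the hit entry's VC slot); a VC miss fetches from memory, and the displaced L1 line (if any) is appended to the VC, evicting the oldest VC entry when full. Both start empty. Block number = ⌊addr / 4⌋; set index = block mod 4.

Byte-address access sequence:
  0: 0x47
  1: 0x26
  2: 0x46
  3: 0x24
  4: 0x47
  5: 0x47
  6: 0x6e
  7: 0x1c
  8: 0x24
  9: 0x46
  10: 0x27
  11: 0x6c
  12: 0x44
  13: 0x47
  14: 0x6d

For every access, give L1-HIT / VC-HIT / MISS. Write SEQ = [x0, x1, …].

SEQ = [MISS, MISS, VC-HIT, VC-HIT, VC-HIT, L1-HIT, MISS, MISS, VC-HIT, VC-HIT, VC-HIT, VC-HIT, VC-HIT, L1-HIT, L1-HIT]

  [0] addr=0x47 blk=17 s=1: MISS | VC []
  [1] addr=0x26 blk=9 s=1: MISS | VC [17]
  [2] addr=0x46 blk=17 s=1: VC-HIT | VC [9]
  [3] addr=0x24 blk=9 s=1: VC-HIT | VC [17]
  [4] addr=0x47 blk=17 s=1: VC-HIT | VC [9]
  [5] addr=0x47 blk=17 s=1: L1-HIT | VC [9]
  [6] addr=0x6e blk=27 s=3: MISS | VC [9]
  [7] addr=0x1c blk=7 s=3: MISS | VC [9, 27]
  [8] addr=0x24 blk=9 s=1: VC-HIT | VC [17, 27]
  [9] addr=0x46 blk=17 s=1: VC-HIT | VC [9, 27]
  [10] addr=0x27 blk=9 s=1: VC-HIT | VC [17, 27]
  [11] addr=0x6c blk=27 s=3: VC-HIT | VC [17, 7]
  [12] addr=0x44 blk=17 s=1: VC-HIT | VC [9, 7]
  [13] addr=0x47 blk=17 s=1: L1-HIT | VC [9, 7]
  [14] addr=0x6d blk=27 s=3: L1-HIT | VC [9, 7]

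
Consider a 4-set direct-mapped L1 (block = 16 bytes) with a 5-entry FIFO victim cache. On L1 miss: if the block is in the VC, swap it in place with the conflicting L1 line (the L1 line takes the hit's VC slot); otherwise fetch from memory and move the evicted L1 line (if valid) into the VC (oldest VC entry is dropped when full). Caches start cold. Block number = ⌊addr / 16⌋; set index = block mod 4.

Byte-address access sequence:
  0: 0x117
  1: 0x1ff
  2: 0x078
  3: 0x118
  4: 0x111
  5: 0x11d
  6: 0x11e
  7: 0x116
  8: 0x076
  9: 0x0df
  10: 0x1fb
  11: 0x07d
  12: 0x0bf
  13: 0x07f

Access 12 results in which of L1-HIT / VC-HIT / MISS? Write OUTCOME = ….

OUTCOME = MISS

0: 0x117 (blk 17, set 1) → MISS  vc=[]
1: 0x1ff (blk 31, set 3) → MISS  vc=[]
2: 0x78 (blk 7, set 3) → MISS  vc=[31]
3: 0x118 (blk 17, set 1) → L1-HIT  vc=[31]
4: 0x111 (blk 17, set 1) → L1-HIT  vc=[31]
5: 0x11d (blk 17, set 1) → L1-HIT  vc=[31]
6: 0x11e (blk 17, set 1) → L1-HIT  vc=[31]
7: 0x116 (blk 17, set 1) → L1-HIT  vc=[31]
8: 0x76 (blk 7, set 3) → L1-HIT  vc=[31]
9: 0xdf (blk 13, set 1) → MISS  vc=[31, 17]
10: 0x1fb (blk 31, set 3) → VC-HIT  vc=[7, 17]
11: 0x7d (blk 7, set 3) → VC-HIT  vc=[31, 17]
12: 0xbf (blk 11, set 3) → MISS  vc=[31, 17, 7]
13: 0x7f (blk 7, set 3) → VC-HIT  vc=[31, 17, 11]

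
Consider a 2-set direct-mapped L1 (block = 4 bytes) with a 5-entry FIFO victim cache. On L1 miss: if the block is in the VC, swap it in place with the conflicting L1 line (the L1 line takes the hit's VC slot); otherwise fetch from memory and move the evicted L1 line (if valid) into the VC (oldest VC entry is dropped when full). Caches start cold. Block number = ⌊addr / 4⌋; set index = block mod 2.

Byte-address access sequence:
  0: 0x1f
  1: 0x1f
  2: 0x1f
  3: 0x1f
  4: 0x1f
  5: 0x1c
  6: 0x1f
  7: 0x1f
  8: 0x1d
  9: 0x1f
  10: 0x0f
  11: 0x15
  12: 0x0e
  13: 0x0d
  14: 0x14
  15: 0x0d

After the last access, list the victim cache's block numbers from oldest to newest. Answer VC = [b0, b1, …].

  [0] addr=0x1f blk=7 s=1: MISS | VC []
  [1] addr=0x1f blk=7 s=1: L1-HIT | VC []
  [2] addr=0x1f blk=7 s=1: L1-HIT | VC []
  [3] addr=0x1f blk=7 s=1: L1-HIT | VC []
  [4] addr=0x1f blk=7 s=1: L1-HIT | VC []
  [5] addr=0x1c blk=7 s=1: L1-HIT | VC []
  [6] addr=0x1f blk=7 s=1: L1-HIT | VC []
  [7] addr=0x1f blk=7 s=1: L1-HIT | VC []
  [8] addr=0x1d blk=7 s=1: L1-HIT | VC []
  [9] addr=0x1f blk=7 s=1: L1-HIT | VC []
  [10] addr=0xf blk=3 s=1: MISS | VC [7]
  [11] addr=0x15 blk=5 s=1: MISS | VC [7, 3]
  [12] addr=0xe blk=3 s=1: VC-HIT | VC [7, 5]
  [13] addr=0xd blk=3 s=1: L1-HIT | VC [7, 5]
  [14] addr=0x14 blk=5 s=1: VC-HIT | VC [7, 3]
  [15] addr=0xd blk=3 s=1: VC-HIT | VC [7, 5]

VC = [7, 5]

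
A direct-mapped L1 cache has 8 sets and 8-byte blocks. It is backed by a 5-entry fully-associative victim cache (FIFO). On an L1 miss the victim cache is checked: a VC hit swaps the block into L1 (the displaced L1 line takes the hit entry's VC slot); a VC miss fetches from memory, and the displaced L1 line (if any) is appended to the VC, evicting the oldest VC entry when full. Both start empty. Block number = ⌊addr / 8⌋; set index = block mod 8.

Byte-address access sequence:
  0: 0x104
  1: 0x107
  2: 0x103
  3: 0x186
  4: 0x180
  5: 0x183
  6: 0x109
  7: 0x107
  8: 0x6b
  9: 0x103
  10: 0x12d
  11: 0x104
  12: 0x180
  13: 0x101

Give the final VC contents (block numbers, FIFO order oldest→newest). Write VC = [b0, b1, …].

0: 0x104 (blk 32, set 0) → MISS  vc=[]
1: 0x107 (blk 32, set 0) → L1-HIT  vc=[]
2: 0x103 (blk 32, set 0) → L1-HIT  vc=[]
3: 0x186 (blk 48, set 0) → MISS  vc=[32]
4: 0x180 (blk 48, set 0) → L1-HIT  vc=[32]
5: 0x183 (blk 48, set 0) → L1-HIT  vc=[32]
6: 0x109 (blk 33, set 1) → MISS  vc=[32]
7: 0x107 (blk 32, set 0) → VC-HIT  vc=[48]
8: 0x6b (blk 13, set 5) → MISS  vc=[48]
9: 0x103 (blk 32, set 0) → L1-HIT  vc=[48]
10: 0x12d (blk 37, set 5) → MISS  vc=[48, 13]
11: 0x104 (blk 32, set 0) → L1-HIT  vc=[48, 13]
12: 0x180 (blk 48, set 0) → VC-HIT  vc=[32, 13]
13: 0x101 (blk 32, set 0) → VC-HIT  vc=[48, 13]

VC = [48, 13]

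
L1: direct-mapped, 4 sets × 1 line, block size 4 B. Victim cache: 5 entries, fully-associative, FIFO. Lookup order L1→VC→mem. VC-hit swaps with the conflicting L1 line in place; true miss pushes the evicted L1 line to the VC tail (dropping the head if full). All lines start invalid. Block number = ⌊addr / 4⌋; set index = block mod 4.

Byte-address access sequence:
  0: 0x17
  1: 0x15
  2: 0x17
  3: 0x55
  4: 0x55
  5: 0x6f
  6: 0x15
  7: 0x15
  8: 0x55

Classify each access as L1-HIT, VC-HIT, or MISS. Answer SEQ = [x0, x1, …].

SEQ = [MISS, L1-HIT, L1-HIT, MISS, L1-HIT, MISS, VC-HIT, L1-HIT, VC-HIT]

0: 0x17 (blk 5, set 1) → MISS  vc=[]
1: 0x15 (blk 5, set 1) → L1-HIT  vc=[]
2: 0x17 (blk 5, set 1) → L1-HIT  vc=[]
3: 0x55 (blk 21, set 1) → MISS  vc=[5]
4: 0x55 (blk 21, set 1) → L1-HIT  vc=[5]
5: 0x6f (blk 27, set 3) → MISS  vc=[5]
6: 0x15 (blk 5, set 1) → VC-HIT  vc=[21]
7: 0x15 (blk 5, set 1) → L1-HIT  vc=[21]
8: 0x55 (blk 21, set 1) → VC-HIT  vc=[5]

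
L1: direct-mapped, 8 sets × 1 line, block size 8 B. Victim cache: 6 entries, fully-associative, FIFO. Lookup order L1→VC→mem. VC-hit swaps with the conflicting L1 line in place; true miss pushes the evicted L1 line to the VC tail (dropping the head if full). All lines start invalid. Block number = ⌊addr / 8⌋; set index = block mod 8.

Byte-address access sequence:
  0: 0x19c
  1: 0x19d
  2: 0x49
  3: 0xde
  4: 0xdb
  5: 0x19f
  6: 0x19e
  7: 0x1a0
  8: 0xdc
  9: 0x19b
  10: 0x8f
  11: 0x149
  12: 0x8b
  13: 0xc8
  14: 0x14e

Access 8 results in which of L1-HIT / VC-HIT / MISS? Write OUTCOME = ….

OUTCOME = VC-HIT

0: 0x19c (blk 51, set 3) → MISS  vc=[]
1: 0x19d (blk 51, set 3) → L1-HIT  vc=[]
2: 0x49 (blk 9, set 1) → MISS  vc=[]
3: 0xde (blk 27, set 3) → MISS  vc=[51]
4: 0xdb (blk 27, set 3) → L1-HIT  vc=[51]
5: 0x19f (blk 51, set 3) → VC-HIT  vc=[27]
6: 0x19e (blk 51, set 3) → L1-HIT  vc=[27]
7: 0x1a0 (blk 52, set 4) → MISS  vc=[27]
8: 0xdc (blk 27, set 3) → VC-HIT  vc=[51]
9: 0x19b (blk 51, set 3) → VC-HIT  vc=[27]
10: 0x8f (blk 17, set 1) → MISS  vc=[27, 9]
11: 0x149 (blk 41, set 1) → MISS  vc=[27, 9, 17]
12: 0x8b (blk 17, set 1) → VC-HIT  vc=[27, 9, 41]
13: 0xc8 (blk 25, set 1) → MISS  vc=[27, 9, 41, 17]
14: 0x14e (blk 41, set 1) → VC-HIT  vc=[27, 9, 25, 17]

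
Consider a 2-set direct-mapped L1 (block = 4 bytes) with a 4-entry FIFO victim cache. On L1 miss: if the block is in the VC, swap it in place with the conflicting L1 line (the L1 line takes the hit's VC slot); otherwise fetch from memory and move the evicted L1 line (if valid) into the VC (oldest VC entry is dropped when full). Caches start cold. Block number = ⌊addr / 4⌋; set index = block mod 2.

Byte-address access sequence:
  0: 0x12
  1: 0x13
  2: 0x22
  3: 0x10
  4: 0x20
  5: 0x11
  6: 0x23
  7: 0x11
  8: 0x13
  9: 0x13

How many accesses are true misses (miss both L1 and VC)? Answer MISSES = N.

#0 0x12→b4/s0 MISS; vc=[]
#1 0x13→b4/s0 L1-HIT; vc=[]
#2 0x22→b8/s0 MISS; vc=[4]
#3 0x10→b4/s0 VC-HIT; vc=[8]
#4 0x20→b8/s0 VC-HIT; vc=[4]
#5 0x11→b4/s0 VC-HIT; vc=[8]
#6 0x23→b8/s0 VC-HIT; vc=[4]
#7 0x11→b4/s0 VC-HIT; vc=[8]
#8 0x13→b4/s0 L1-HIT; vc=[8]
#9 0x13→b4/s0 L1-HIT; vc=[8]

MISSES = 2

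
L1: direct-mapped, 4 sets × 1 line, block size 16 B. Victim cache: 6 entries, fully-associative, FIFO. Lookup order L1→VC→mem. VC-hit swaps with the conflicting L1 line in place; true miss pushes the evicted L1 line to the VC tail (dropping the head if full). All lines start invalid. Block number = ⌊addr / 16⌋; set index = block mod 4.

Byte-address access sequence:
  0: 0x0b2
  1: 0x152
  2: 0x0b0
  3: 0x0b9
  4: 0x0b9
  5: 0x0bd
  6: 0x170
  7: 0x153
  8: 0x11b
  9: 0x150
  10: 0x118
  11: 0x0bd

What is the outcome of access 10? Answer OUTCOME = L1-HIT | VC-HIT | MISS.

OUTCOME = VC-HIT

0: 0xb2 (blk 11, set 3) → MISS  vc=[]
1: 0x152 (blk 21, set 1) → MISS  vc=[]
2: 0xb0 (blk 11, set 3) → L1-HIT  vc=[]
3: 0xb9 (blk 11, set 3) → L1-HIT  vc=[]
4: 0xb9 (blk 11, set 3) → L1-HIT  vc=[]
5: 0xbd (blk 11, set 3) → L1-HIT  vc=[]
6: 0x170 (blk 23, set 3) → MISS  vc=[11]
7: 0x153 (blk 21, set 1) → L1-HIT  vc=[11]
8: 0x11b (blk 17, set 1) → MISS  vc=[11, 21]
9: 0x150 (blk 21, set 1) → VC-HIT  vc=[11, 17]
10: 0x118 (blk 17, set 1) → VC-HIT  vc=[11, 21]
11: 0xbd (blk 11, set 3) → VC-HIT  vc=[23, 21]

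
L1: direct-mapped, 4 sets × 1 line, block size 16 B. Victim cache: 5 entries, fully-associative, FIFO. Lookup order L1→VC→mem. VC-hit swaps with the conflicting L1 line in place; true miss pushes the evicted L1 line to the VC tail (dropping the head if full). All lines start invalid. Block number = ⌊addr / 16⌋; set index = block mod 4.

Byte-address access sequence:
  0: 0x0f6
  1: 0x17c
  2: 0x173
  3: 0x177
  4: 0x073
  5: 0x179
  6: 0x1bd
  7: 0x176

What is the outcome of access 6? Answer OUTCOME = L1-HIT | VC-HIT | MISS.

  [0] addr=0xf6 blk=15 s=3: MISS | VC []
  [1] addr=0x17c blk=23 s=3: MISS | VC [15]
  [2] addr=0x173 blk=23 s=3: L1-HIT | VC [15]
  [3] addr=0x177 blk=23 s=3: L1-HIT | VC [15]
  [4] addr=0x73 blk=7 s=3: MISS | VC [15, 23]
  [5] addr=0x179 blk=23 s=3: VC-HIT | VC [15, 7]
  [6] addr=0x1bd blk=27 s=3: MISS | VC [15, 7, 23]
  [7] addr=0x176 blk=23 s=3: VC-HIT | VC [15, 7, 27]

OUTCOME = MISS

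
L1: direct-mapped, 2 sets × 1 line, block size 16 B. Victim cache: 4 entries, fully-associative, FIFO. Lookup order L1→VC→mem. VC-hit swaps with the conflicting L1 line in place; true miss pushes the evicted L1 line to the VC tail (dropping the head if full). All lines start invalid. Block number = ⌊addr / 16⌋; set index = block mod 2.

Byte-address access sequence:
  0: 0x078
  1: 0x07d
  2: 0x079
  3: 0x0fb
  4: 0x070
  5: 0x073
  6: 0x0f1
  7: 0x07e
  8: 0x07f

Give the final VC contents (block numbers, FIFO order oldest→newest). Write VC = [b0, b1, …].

VC = [15]

#0 0x78→b7/s1 MISS; vc=[]
#1 0x7d→b7/s1 L1-HIT; vc=[]
#2 0x79→b7/s1 L1-HIT; vc=[]
#3 0xfb→b15/s1 MISS; vc=[7]
#4 0x70→b7/s1 VC-HIT; vc=[15]
#5 0x73→b7/s1 L1-HIT; vc=[15]
#6 0xf1→b15/s1 VC-HIT; vc=[7]
#7 0x7e→b7/s1 VC-HIT; vc=[15]
#8 0x7f→b7/s1 L1-HIT; vc=[15]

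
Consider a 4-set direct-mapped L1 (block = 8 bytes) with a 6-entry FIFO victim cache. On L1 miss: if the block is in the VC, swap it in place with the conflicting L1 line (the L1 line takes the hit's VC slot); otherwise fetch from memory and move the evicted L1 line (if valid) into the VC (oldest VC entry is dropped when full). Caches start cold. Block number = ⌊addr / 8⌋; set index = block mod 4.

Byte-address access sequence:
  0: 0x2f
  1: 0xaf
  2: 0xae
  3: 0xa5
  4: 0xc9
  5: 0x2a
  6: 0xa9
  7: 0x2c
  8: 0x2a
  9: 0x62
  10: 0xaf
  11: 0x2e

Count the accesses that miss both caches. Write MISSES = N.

MISSES = 5

0: 0x2f (blk 5, set 1) → MISS  vc=[]
1: 0xaf (blk 21, set 1) → MISS  vc=[5]
2: 0xae (blk 21, set 1) → L1-HIT  vc=[5]
3: 0xa5 (blk 20, set 0) → MISS  vc=[5]
4: 0xc9 (blk 25, set 1) → MISS  vc=[5, 21]
5: 0x2a (blk 5, set 1) → VC-HIT  vc=[25, 21]
6: 0xa9 (blk 21, set 1) → VC-HIT  vc=[25, 5]
7: 0x2c (blk 5, set 1) → VC-HIT  vc=[25, 21]
8: 0x2a (blk 5, set 1) → L1-HIT  vc=[25, 21]
9: 0x62 (blk 12, set 0) → MISS  vc=[25, 21, 20]
10: 0xaf (blk 21, set 1) → VC-HIT  vc=[25, 5, 20]
11: 0x2e (blk 5, set 1) → VC-HIT  vc=[25, 21, 20]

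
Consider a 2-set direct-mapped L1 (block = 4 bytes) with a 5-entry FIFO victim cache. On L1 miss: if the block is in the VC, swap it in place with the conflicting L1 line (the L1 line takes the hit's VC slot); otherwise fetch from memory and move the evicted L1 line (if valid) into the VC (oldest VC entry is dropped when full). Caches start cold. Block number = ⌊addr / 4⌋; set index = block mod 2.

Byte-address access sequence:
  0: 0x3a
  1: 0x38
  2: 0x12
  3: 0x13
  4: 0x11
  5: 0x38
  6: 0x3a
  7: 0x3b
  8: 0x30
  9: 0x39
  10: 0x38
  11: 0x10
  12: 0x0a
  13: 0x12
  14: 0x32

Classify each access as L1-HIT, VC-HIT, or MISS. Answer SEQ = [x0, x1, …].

  [0] addr=0x3a blk=14 s=0: MISS | VC []
  [1] addr=0x38 blk=14 s=0: L1-HIT | VC []
  [2] addr=0x12 blk=4 s=0: MISS | VC [14]
  [3] addr=0x13 blk=4 s=0: L1-HIT | VC [14]
  [4] addr=0x11 blk=4 s=0: L1-HIT | VC [14]
  [5] addr=0x38 blk=14 s=0: VC-HIT | VC [4]
  [6] addr=0x3a blk=14 s=0: L1-HIT | VC [4]
  [7] addr=0x3b blk=14 s=0: L1-HIT | VC [4]
  [8] addr=0x30 blk=12 s=0: MISS | VC [4, 14]
  [9] addr=0x39 blk=14 s=0: VC-HIT | VC [4, 12]
  [10] addr=0x38 blk=14 s=0: L1-HIT | VC [4, 12]
  [11] addr=0x10 blk=4 s=0: VC-HIT | VC [14, 12]
  [12] addr=0xa blk=2 s=0: MISS | VC [14, 12, 4]
  [13] addr=0x12 blk=4 s=0: VC-HIT | VC [14, 12, 2]
  [14] addr=0x32 blk=12 s=0: VC-HIT | VC [14, 4, 2]

SEQ = [MISS, L1-HIT, MISS, L1-HIT, L1-HIT, VC-HIT, L1-HIT, L1-HIT, MISS, VC-HIT, L1-HIT, VC-HIT, MISS, VC-HIT, VC-HIT]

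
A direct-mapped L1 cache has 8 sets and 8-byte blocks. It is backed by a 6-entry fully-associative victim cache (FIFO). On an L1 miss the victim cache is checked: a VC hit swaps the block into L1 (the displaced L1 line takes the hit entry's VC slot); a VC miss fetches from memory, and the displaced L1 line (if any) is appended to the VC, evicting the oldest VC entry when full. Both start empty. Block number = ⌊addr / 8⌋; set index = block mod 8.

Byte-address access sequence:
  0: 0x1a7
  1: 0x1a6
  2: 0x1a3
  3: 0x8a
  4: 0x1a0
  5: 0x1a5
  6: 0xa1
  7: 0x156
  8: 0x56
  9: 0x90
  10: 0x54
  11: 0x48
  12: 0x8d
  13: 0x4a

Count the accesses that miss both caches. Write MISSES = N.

MISSES = 7

0: 0x1a7 (blk 52, set 4) → MISS  vc=[]
1: 0x1a6 (blk 52, set 4) → L1-HIT  vc=[]
2: 0x1a3 (blk 52, set 4) → L1-HIT  vc=[]
3: 0x8a (blk 17, set 1) → MISS  vc=[]
4: 0x1a0 (blk 52, set 4) → L1-HIT  vc=[]
5: 0x1a5 (blk 52, set 4) → L1-HIT  vc=[]
6: 0xa1 (blk 20, set 4) → MISS  vc=[52]
7: 0x156 (blk 42, set 2) → MISS  vc=[52]
8: 0x56 (blk 10, set 2) → MISS  vc=[52, 42]
9: 0x90 (blk 18, set 2) → MISS  vc=[52, 42, 10]
10: 0x54 (blk 10, set 2) → VC-HIT  vc=[52, 42, 18]
11: 0x48 (blk 9, set 1) → MISS  vc=[52, 42, 18, 17]
12: 0x8d (blk 17, set 1) → VC-HIT  vc=[52, 42, 18, 9]
13: 0x4a (blk 9, set 1) → VC-HIT  vc=[52, 42, 18, 17]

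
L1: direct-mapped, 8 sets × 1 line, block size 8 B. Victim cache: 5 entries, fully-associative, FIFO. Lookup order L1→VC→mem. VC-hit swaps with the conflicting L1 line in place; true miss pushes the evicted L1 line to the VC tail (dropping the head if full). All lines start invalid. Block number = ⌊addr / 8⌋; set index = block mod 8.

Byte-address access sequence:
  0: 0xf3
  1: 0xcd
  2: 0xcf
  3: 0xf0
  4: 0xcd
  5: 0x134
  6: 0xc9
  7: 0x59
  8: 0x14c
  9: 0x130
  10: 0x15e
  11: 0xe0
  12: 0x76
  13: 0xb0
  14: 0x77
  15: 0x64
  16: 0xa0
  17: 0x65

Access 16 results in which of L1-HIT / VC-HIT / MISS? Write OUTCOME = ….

OUTCOME = MISS

0: 0xf3 (blk 30, set 6) → MISS  vc=[]
1: 0xcd (blk 25, set 1) → MISS  vc=[]
2: 0xcf (blk 25, set 1) → L1-HIT  vc=[]
3: 0xf0 (blk 30, set 6) → L1-HIT  vc=[]
4: 0xcd (blk 25, set 1) → L1-HIT  vc=[]
5: 0x134 (blk 38, set 6) → MISS  vc=[30]
6: 0xc9 (blk 25, set 1) → L1-HIT  vc=[30]
7: 0x59 (blk 11, set 3) → MISS  vc=[30]
8: 0x14c (blk 41, set 1) → MISS  vc=[30, 25]
9: 0x130 (blk 38, set 6) → L1-HIT  vc=[30, 25]
10: 0x15e (blk 43, set 3) → MISS  vc=[30, 25, 11]
11: 0xe0 (blk 28, set 4) → MISS  vc=[30, 25, 11]
12: 0x76 (blk 14, set 6) → MISS  vc=[30, 25, 11, 38]
13: 0xb0 (blk 22, set 6) → MISS  vc=[30, 25, 11, 38, 14]
14: 0x77 (blk 14, set 6) → VC-HIT  vc=[30, 25, 11, 38, 22]
15: 0x64 (blk 12, set 4) → MISS  vc=[25, 11, 38, 22, 28]
16: 0xa0 (blk 20, set 4) → MISS  vc=[11, 38, 22, 28, 12]
17: 0x65 (blk 12, set 4) → VC-HIT  vc=[11, 38, 22, 28, 20]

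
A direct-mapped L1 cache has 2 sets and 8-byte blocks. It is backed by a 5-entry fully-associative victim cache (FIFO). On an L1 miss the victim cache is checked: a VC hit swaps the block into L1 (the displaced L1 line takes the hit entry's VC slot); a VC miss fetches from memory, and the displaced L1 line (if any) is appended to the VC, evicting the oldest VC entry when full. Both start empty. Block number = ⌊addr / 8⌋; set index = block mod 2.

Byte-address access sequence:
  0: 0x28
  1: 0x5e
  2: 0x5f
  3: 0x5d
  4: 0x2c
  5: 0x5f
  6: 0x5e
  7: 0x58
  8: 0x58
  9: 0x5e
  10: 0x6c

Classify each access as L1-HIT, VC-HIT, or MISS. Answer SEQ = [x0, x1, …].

SEQ = [MISS, MISS, L1-HIT, L1-HIT, VC-HIT, VC-HIT, L1-HIT, L1-HIT, L1-HIT, L1-HIT, MISS]

#0 0x28→b5/s1 MISS; vc=[]
#1 0x5e→b11/s1 MISS; vc=[5]
#2 0x5f→b11/s1 L1-HIT; vc=[5]
#3 0x5d→b11/s1 L1-HIT; vc=[5]
#4 0x2c→b5/s1 VC-HIT; vc=[11]
#5 0x5f→b11/s1 VC-HIT; vc=[5]
#6 0x5e→b11/s1 L1-HIT; vc=[5]
#7 0x58→b11/s1 L1-HIT; vc=[5]
#8 0x58→b11/s1 L1-HIT; vc=[5]
#9 0x5e→b11/s1 L1-HIT; vc=[5]
#10 0x6c→b13/s1 MISS; vc=[5,11]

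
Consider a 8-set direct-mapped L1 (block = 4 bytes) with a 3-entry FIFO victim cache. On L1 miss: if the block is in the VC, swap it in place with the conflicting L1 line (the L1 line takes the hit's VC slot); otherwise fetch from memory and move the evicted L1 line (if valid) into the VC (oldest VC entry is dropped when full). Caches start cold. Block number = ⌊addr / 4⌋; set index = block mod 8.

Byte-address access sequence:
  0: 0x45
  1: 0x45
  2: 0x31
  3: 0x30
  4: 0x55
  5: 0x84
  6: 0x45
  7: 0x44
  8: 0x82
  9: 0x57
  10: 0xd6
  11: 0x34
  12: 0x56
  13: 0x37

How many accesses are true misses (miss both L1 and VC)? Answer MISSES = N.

MISSES = 7

#0 0x45→b17/s1 MISS; vc=[]
#1 0x45→b17/s1 L1-HIT; vc=[]
#2 0x31→b12/s4 MISS; vc=[]
#3 0x30→b12/s4 L1-HIT; vc=[]
#4 0x55→b21/s5 MISS; vc=[]
#5 0x84→b33/s1 MISS; vc=[17]
#6 0x45→b17/s1 VC-HIT; vc=[33]
#7 0x44→b17/s1 L1-HIT; vc=[33]
#8 0x82→b32/s0 MISS; vc=[33]
#9 0x57→b21/s5 L1-HIT; vc=[33]
#10 0xd6→b53/s5 MISS; vc=[33,21]
#11 0x34→b13/s5 MISS; vc=[33,21,53]
#12 0x56→b21/s5 VC-HIT; vc=[33,13,53]
#13 0x37→b13/s5 VC-HIT; vc=[33,21,53]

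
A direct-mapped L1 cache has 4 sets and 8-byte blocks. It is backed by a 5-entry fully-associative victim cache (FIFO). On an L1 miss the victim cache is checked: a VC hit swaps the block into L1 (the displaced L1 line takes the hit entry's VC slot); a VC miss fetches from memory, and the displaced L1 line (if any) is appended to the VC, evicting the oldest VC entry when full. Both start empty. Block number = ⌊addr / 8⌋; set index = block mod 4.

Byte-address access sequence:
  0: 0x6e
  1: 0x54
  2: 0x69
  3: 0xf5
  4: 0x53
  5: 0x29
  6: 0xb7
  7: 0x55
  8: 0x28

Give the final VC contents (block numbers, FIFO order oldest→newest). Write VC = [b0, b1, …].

0: 0x6e (blk 13, set 1) → MISS  vc=[]
1: 0x54 (blk 10, set 2) → MISS  vc=[]
2: 0x69 (blk 13, set 1) → L1-HIT  vc=[]
3: 0xf5 (blk 30, set 2) → MISS  vc=[10]
4: 0x53 (blk 10, set 2) → VC-HIT  vc=[30]
5: 0x29 (blk 5, set 1) → MISS  vc=[30, 13]
6: 0xb7 (blk 22, set 2) → MISS  vc=[30, 13, 10]
7: 0x55 (blk 10, set 2) → VC-HIT  vc=[30, 13, 22]
8: 0x28 (blk 5, set 1) → L1-HIT  vc=[30, 13, 22]

VC = [30, 13, 22]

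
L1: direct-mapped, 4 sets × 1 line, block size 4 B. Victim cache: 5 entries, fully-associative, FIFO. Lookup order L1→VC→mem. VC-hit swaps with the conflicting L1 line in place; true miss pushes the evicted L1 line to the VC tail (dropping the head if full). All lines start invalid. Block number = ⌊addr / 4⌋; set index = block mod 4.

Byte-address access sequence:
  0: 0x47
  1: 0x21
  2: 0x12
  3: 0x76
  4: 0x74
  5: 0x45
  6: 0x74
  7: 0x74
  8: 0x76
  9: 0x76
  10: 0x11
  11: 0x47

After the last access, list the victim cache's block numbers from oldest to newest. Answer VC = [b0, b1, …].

#0 0x47→b17/s1 MISS; vc=[]
#1 0x21→b8/s0 MISS; vc=[]
#2 0x12→b4/s0 MISS; vc=[8]
#3 0x76→b29/s1 MISS; vc=[8,17]
#4 0x74→b29/s1 L1-HIT; vc=[8,17]
#5 0x45→b17/s1 VC-HIT; vc=[8,29]
#6 0x74→b29/s1 VC-HIT; vc=[8,17]
#7 0x74→b29/s1 L1-HIT; vc=[8,17]
#8 0x76→b29/s1 L1-HIT; vc=[8,17]
#9 0x76→b29/s1 L1-HIT; vc=[8,17]
#10 0x11→b4/s0 L1-HIT; vc=[8,17]
#11 0x47→b17/s1 VC-HIT; vc=[8,29]

VC = [8, 29]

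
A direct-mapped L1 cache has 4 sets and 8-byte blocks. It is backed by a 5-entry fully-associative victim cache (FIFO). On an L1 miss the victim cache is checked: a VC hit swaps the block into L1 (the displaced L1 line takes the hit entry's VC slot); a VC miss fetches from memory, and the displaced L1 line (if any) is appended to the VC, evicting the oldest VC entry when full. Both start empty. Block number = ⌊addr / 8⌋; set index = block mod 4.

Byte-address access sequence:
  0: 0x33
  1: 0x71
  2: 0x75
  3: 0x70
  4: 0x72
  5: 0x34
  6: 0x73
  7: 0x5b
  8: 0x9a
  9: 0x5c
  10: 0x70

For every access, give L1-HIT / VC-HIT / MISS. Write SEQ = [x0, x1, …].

SEQ = [MISS, MISS, L1-HIT, L1-HIT, L1-HIT, VC-HIT, VC-HIT, MISS, MISS, VC-HIT, L1-HIT]

#0 0x33→b6/s2 MISS; vc=[]
#1 0x71→b14/s2 MISS; vc=[6]
#2 0x75→b14/s2 L1-HIT; vc=[6]
#3 0x70→b14/s2 L1-HIT; vc=[6]
#4 0x72→b14/s2 L1-HIT; vc=[6]
#5 0x34→b6/s2 VC-HIT; vc=[14]
#6 0x73→b14/s2 VC-HIT; vc=[6]
#7 0x5b→b11/s3 MISS; vc=[6]
#8 0x9a→b19/s3 MISS; vc=[6,11]
#9 0x5c→b11/s3 VC-HIT; vc=[6,19]
#10 0x70→b14/s2 L1-HIT; vc=[6,19]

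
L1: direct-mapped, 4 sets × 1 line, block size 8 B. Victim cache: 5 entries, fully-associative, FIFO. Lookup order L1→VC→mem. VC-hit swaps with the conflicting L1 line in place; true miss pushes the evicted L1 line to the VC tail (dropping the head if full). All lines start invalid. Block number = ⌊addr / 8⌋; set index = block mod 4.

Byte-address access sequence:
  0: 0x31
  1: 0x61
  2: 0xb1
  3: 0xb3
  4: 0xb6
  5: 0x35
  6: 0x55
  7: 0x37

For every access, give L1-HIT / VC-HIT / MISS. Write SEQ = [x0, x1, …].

SEQ = [MISS, MISS, MISS, L1-HIT, L1-HIT, VC-HIT, MISS, VC-HIT]

0: 0x31 (blk 6, set 2) → MISS  vc=[]
1: 0x61 (blk 12, set 0) → MISS  vc=[]
2: 0xb1 (blk 22, set 2) → MISS  vc=[6]
3: 0xb3 (blk 22, set 2) → L1-HIT  vc=[6]
4: 0xb6 (blk 22, set 2) → L1-HIT  vc=[6]
5: 0x35 (blk 6, set 2) → VC-HIT  vc=[22]
6: 0x55 (blk 10, set 2) → MISS  vc=[22, 6]
7: 0x37 (blk 6, set 2) → VC-HIT  vc=[22, 10]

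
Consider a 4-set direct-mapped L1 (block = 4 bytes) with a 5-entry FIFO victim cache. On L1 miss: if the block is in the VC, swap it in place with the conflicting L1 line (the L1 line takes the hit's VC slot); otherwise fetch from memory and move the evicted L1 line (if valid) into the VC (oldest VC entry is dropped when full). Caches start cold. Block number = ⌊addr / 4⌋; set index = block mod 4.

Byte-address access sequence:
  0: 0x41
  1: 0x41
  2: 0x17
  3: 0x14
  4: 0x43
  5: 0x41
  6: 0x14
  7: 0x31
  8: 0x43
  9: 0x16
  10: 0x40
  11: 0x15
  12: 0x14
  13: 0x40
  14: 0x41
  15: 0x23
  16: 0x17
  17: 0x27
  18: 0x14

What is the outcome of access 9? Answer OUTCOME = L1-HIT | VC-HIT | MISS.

  [0] addr=0x41 blk=16 s=0: MISS | VC []
  [1] addr=0x41 blk=16 s=0: L1-HIT | VC []
  [2] addr=0x17 blk=5 s=1: MISS | VC []
  [3] addr=0x14 blk=5 s=1: L1-HIT | VC []
  [4] addr=0x43 blk=16 s=0: L1-HIT | VC []
  [5] addr=0x41 blk=16 s=0: L1-HIT | VC []
  [6] addr=0x14 blk=5 s=1: L1-HIT | VC []
  [7] addr=0x31 blk=12 s=0: MISS | VC [16]
  [8] addr=0x43 blk=16 s=0: VC-HIT | VC [12]
  [9] addr=0x16 blk=5 s=1: L1-HIT | VC [12]
  [10] addr=0x40 blk=16 s=0: L1-HIT | VC [12]
  [11] addr=0x15 blk=5 s=1: L1-HIT | VC [12]
  [12] addr=0x14 blk=5 s=1: L1-HIT | VC [12]
  [13] addr=0x40 blk=16 s=0: L1-HIT | VC [12]
  [14] addr=0x41 blk=16 s=0: L1-HIT | VC [12]
  [15] addr=0x23 blk=8 s=0: MISS | VC [12, 16]
  [16] addr=0x17 blk=5 s=1: L1-HIT | VC [12, 16]
  [17] addr=0x27 blk=9 s=1: MISS | VC [12, 16, 5]
  [18] addr=0x14 blk=5 s=1: VC-HIT | VC [12, 16, 9]

OUTCOME = L1-HIT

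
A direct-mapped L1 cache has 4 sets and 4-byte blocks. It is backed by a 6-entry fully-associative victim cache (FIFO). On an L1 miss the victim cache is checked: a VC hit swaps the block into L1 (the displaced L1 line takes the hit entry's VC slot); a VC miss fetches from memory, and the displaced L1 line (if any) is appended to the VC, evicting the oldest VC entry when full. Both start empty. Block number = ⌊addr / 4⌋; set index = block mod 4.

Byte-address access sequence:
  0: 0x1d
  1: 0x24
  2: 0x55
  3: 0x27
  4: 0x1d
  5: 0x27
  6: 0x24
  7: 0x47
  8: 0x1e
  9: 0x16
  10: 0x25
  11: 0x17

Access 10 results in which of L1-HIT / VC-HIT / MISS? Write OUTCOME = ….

OUTCOME = VC-HIT

#0 0x1d→b7/s3 MISS; vc=[]
#1 0x24→b9/s1 MISS; vc=[]
#2 0x55→b21/s1 MISS; vc=[9]
#3 0x27→b9/s1 VC-HIT; vc=[21]
#4 0x1d→b7/s3 L1-HIT; vc=[21]
#5 0x27→b9/s1 L1-HIT; vc=[21]
#6 0x24→b9/s1 L1-HIT; vc=[21]
#7 0x47→b17/s1 MISS; vc=[21,9]
#8 0x1e→b7/s3 L1-HIT; vc=[21,9]
#9 0x16→b5/s1 MISS; vc=[21,9,17]
#10 0x25→b9/s1 VC-HIT; vc=[21,5,17]
#11 0x17→b5/s1 VC-HIT; vc=[21,9,17]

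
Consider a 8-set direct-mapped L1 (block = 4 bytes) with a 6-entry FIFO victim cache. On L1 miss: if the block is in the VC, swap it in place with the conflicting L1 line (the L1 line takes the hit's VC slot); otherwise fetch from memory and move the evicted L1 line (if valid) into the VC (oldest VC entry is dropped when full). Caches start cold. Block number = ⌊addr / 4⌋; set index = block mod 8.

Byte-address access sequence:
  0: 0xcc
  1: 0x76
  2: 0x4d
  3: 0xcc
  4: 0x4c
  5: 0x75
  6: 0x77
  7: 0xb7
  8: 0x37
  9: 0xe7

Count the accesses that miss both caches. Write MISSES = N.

MISSES = 6

#0 0xcc→b51/s3 MISS; vc=[]
#1 0x76→b29/s5 MISS; vc=[]
#2 0x4d→b19/s3 MISS; vc=[51]
#3 0xcc→b51/s3 VC-HIT; vc=[19]
#4 0x4c→b19/s3 VC-HIT; vc=[51]
#5 0x75→b29/s5 L1-HIT; vc=[51]
#6 0x77→b29/s5 L1-HIT; vc=[51]
#7 0xb7→b45/s5 MISS; vc=[51,29]
#8 0x37→b13/s5 MISS; vc=[51,29,45]
#9 0xe7→b57/s1 MISS; vc=[51,29,45]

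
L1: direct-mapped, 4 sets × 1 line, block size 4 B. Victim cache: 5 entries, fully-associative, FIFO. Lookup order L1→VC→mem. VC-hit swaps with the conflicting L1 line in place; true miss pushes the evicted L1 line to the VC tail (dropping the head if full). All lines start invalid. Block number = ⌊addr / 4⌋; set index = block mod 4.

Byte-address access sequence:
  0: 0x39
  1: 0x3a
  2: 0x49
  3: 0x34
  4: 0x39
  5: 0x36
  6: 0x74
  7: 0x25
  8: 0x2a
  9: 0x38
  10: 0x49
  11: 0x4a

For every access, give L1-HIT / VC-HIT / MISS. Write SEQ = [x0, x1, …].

SEQ = [MISS, L1-HIT, MISS, MISS, VC-HIT, L1-HIT, MISS, MISS, MISS, VC-HIT, VC-HIT, L1-HIT]

#0 0x39→b14/s2 MISS; vc=[]
#1 0x3a→b14/s2 L1-HIT; vc=[]
#2 0x49→b18/s2 MISS; vc=[14]
#3 0x34→b13/s1 MISS; vc=[14]
#4 0x39→b14/s2 VC-HIT; vc=[18]
#5 0x36→b13/s1 L1-HIT; vc=[18]
#6 0x74→b29/s1 MISS; vc=[18,13]
#7 0x25→b9/s1 MISS; vc=[18,13,29]
#8 0x2a→b10/s2 MISS; vc=[18,13,29,14]
#9 0x38→b14/s2 VC-HIT; vc=[18,13,29,10]
#10 0x49→b18/s2 VC-HIT; vc=[14,13,29,10]
#11 0x4a→b18/s2 L1-HIT; vc=[14,13,29,10]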